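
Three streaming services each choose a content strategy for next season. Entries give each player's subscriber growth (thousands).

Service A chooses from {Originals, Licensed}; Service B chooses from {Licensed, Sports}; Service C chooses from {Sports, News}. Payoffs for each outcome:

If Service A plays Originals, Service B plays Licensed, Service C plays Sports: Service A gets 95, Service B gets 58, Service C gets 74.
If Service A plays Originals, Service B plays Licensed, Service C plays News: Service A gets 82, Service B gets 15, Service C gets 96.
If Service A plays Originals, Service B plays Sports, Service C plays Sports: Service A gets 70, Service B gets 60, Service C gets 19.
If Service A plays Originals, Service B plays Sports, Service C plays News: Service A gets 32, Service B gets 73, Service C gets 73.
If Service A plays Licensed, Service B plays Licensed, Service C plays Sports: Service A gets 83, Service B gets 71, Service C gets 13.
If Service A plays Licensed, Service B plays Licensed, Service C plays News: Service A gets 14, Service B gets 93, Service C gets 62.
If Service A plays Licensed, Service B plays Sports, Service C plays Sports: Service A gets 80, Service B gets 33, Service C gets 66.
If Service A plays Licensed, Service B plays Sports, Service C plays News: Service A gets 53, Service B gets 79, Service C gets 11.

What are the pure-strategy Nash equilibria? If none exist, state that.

There is no pure-strategy Nash equilibrium.

Check each profile: it is a Nash equilibrium iff no player can strictly gain by switching unilaterally.
(Originals, Licensed, Sports): Service B can switch to Sports (58 → 60). Not NE.
(Originals, Licensed, News): Service B can switch to Sports (15 → 73). Not NE.
(Originals, Sports, Sports): Service A can switch to Licensed (70 → 80). Not NE.
(Originals, Sports, News): Service A can switch to Licensed (32 → 53). Not NE.
(Licensed, Licensed, Sports): Service A can switch to Originals (83 → 95). Not NE.
(Licensed, Licensed, News): Service A can switch to Originals (14 → 82). Not NE.
(Licensed, Sports, Sports): Service B can switch to Licensed (33 → 71). Not NE.
(Licensed, Sports, News): Service B can switch to Licensed (79 → 93). Not NE.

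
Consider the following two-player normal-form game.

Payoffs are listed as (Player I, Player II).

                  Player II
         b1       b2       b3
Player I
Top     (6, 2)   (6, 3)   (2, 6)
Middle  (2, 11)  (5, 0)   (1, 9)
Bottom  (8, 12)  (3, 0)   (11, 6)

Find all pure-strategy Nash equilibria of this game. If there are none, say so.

(Top, b1): Player I can switch to Bottom (6 → 8). Not NE.
(Top, b2): Player II can switch to b3 (3 → 6). Not NE.
(Top, b3): Player I can switch to Bottom (2 → 11). Not NE.
(Middle, b1): Player I can switch to Top (2 → 6). Not NE.
(Middle, b2): Player I can switch to Top (5 → 6). Not NE.
(Middle, b3): Player I can switch to Top (1 → 2). Not NE.
(Bottom, b1): Player I gets 8, best alternative 6; Player II gets 12, best alternative 6. No profitable deviation — NE.
(Bottom, b2): Player I can switch to Top (3 → 6). Not NE.
(Bottom, b3): Player II can switch to b1 (6 → 12). Not NE.

(Bottom, b1)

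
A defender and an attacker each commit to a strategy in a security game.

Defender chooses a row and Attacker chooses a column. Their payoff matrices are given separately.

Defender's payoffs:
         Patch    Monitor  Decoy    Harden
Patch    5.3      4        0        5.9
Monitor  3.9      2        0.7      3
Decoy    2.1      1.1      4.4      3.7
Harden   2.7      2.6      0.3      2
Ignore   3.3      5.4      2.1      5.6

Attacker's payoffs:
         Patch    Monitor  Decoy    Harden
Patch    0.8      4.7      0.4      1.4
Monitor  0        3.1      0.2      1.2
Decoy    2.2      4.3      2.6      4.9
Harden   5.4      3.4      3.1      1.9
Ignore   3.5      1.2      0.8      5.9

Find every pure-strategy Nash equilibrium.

For each player, find the best response to each opponent profile; mutual best responses are the pure NE.
Defender against Patch: payoffs 5.3, 3.9, 2.1, 2.7, 3.3 → best response Patch.
Defender against Monitor: payoffs 4, 2, 1.1, 2.6, 5.4 → best response Ignore.
Defender against Decoy: payoffs 0, 0.7, 4.4, 0.3, 2.1 → best response Decoy.
Defender against Harden: payoffs 5.9, 3, 3.7, 2, 5.6 → best response Patch.
Attacker against Patch: payoffs 0.8, 4.7, 0.4, 1.4 → best response Monitor.
Attacker against Monitor: payoffs 0, 3.1, 0.2, 1.2 → best response Monitor.
Attacker against Decoy: payoffs 2.2, 4.3, 2.6, 4.9 → best response Harden.
Attacker against Harden: payoffs 5.4, 3.4, 3.1, 1.9 → best response Patch.
Attacker against Ignore: payoffs 3.5, 1.2, 0.8, 5.9 → best response Harden.
No profile is a mutual best response for all players.

There is no pure-strategy Nash equilibrium.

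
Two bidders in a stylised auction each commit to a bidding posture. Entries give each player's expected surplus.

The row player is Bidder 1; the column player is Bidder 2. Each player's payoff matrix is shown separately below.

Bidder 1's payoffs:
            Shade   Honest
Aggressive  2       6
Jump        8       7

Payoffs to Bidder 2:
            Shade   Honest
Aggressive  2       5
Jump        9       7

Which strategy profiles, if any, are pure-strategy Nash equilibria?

Pure NE: (Jump, Shade)

Bidder 1 against Shade: payoffs 2, 8 → best response Jump.
Bidder 1 against Honest: payoffs 6, 7 → best response Jump.
Bidder 2 against Aggressive: payoffs 2, 5 → best response Honest.
Bidder 2 against Jump: payoffs 9, 7 → best response Shade.
Mutual best responses: (Jump, Shade).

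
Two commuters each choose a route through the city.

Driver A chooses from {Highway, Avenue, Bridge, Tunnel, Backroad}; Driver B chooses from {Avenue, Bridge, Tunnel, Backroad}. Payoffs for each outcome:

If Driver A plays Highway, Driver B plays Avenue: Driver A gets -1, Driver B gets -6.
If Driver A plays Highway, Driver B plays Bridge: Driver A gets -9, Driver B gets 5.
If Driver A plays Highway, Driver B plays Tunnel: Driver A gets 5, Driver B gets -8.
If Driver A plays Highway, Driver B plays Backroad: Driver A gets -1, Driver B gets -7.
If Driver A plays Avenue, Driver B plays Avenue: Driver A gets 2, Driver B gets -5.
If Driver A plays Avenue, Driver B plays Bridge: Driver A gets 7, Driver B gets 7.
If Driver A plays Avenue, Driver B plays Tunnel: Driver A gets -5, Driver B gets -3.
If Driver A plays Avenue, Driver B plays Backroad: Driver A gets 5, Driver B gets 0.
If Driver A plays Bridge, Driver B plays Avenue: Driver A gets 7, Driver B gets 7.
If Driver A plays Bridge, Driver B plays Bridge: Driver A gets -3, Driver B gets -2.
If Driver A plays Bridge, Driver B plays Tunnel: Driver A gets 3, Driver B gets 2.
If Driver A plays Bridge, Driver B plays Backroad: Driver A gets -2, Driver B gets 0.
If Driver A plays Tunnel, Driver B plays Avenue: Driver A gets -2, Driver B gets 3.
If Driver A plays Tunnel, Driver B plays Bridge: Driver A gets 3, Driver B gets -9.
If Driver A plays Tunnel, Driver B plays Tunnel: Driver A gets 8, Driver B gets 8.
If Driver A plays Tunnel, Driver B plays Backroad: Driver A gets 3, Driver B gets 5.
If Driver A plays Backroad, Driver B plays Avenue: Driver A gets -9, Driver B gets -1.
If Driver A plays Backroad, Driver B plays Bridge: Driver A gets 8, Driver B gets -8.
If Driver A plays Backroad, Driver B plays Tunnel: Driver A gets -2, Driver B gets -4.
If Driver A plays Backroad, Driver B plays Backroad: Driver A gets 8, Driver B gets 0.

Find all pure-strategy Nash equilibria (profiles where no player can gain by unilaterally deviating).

Mark each player's best response to every combination of opponents' strategies; a profile where every player is best-responding is a pure Nash equilibrium.
Driver A against Avenue: payoffs -1, 2, 7, -2, -9 → best response Bridge.
Driver A against Bridge: payoffs -9, 7, -3, 3, 8 → best response Backroad.
Driver A against Tunnel: payoffs 5, -5, 3, 8, -2 → best response Tunnel.
Driver A against Backroad: payoffs -1, 5, -2, 3, 8 → best response Backroad.
Driver B against Highway: payoffs -6, 5, -8, -7 → best response Bridge.
Driver B against Avenue: payoffs -5, 7, -3, 0 → best response Bridge.
Driver B against Bridge: payoffs 7, -2, 2, 0 → best response Avenue.
Driver B against Tunnel: payoffs 3, -9, 8, 5 → best response Tunnel.
Driver B against Backroad: payoffs -1, -8, -4, 0 → best response Backroad.
Mutual best responses: (Bridge, Avenue); (Tunnel, Tunnel); (Backroad, Backroad).

Pure-strategy Nash equilibria: (Bridge, Avenue); (Tunnel, Tunnel); (Backroad, Backroad)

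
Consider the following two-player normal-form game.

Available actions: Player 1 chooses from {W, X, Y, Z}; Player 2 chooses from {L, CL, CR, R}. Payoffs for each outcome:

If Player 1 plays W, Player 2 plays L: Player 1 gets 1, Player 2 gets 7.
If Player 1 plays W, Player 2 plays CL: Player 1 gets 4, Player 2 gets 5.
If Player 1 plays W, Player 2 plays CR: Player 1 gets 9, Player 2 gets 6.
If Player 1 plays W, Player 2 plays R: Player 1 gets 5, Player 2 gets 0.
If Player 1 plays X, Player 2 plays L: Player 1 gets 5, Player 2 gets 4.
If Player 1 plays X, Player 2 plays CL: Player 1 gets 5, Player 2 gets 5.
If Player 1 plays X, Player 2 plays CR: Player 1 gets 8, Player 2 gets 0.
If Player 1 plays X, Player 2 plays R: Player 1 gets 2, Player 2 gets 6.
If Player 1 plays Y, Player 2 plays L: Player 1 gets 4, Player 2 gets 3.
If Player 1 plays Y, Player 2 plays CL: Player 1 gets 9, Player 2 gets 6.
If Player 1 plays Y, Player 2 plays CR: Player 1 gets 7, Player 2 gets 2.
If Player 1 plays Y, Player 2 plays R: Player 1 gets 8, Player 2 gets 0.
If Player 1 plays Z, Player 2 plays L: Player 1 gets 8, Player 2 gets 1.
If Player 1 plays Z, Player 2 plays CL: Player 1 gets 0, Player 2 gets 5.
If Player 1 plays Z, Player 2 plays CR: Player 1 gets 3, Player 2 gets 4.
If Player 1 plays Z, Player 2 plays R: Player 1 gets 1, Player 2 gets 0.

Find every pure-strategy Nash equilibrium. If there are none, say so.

Pure NE: (Y, CL)

For each player, find the best response to each opponent profile; mutual best responses are the pure NE.
Player 1 against L: payoffs 1, 5, 4, 8 → best response Z.
Player 1 against CL: payoffs 4, 5, 9, 0 → best response Y.
Player 1 against CR: payoffs 9, 8, 7, 3 → best response W.
Player 1 against R: payoffs 5, 2, 8, 1 → best response Y.
Player 2 against W: payoffs 7, 5, 6, 0 → best response L.
Player 2 against X: payoffs 4, 5, 0, 6 → best response R.
Player 2 against Y: payoffs 3, 6, 2, 0 → best response CL.
Player 2 against Z: payoffs 1, 5, 4, 0 → best response CL.
Mutual best responses: (Y, CL).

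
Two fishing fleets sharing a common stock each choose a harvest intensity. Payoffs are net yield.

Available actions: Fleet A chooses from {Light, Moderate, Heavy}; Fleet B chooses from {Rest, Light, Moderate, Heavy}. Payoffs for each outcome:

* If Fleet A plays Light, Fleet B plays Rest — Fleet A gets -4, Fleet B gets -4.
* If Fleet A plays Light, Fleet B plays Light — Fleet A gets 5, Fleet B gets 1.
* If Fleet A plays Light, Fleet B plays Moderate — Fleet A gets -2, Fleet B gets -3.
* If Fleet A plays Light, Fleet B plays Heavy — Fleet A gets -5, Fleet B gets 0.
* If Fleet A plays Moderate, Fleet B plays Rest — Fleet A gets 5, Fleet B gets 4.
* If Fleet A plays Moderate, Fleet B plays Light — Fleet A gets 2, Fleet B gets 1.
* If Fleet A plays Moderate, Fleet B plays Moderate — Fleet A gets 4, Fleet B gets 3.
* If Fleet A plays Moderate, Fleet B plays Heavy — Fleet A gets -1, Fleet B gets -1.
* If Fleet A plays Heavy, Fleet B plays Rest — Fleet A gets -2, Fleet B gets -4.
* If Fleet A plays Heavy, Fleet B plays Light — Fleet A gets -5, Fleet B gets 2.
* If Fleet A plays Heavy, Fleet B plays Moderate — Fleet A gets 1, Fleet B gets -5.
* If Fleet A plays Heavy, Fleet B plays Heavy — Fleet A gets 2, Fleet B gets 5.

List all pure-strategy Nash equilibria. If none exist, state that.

Fleet A against Rest: payoffs -4, 5, -2 → best response Moderate.
Fleet A against Light: payoffs 5, 2, -5 → best response Light.
Fleet A against Moderate: payoffs -2, 4, 1 → best response Moderate.
Fleet A against Heavy: payoffs -5, -1, 2 → best response Heavy.
Fleet B against Light: payoffs -4, 1, -3, 0 → best response Light.
Fleet B against Moderate: payoffs 4, 1, 3, -1 → best response Rest.
Fleet B against Heavy: payoffs -4, 2, -5, 5 → best response Heavy.
Mutual best responses: (Light, Light); (Moderate, Rest); (Heavy, Heavy).

Pure-strategy Nash equilibria: (Light, Light), (Moderate, Rest), (Heavy, Heavy)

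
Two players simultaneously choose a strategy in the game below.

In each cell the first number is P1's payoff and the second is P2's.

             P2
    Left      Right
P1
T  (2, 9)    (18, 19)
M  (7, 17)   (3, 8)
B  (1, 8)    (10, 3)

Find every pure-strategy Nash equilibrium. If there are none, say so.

For each player, find the best response to each opponent profile; mutual best responses are the pure NE.
P1 against Left: payoffs 2, 7, 1 → best response M.
P1 against Right: payoffs 18, 3, 10 → best response T.
P2 against T: payoffs 9, 19 → best response Right.
P2 against M: payoffs 17, 8 → best response Left.
P2 against B: payoffs 8, 3 → best response Left.
Mutual best responses: (T, Right); (M, Left).

The pure Nash equilibria are (T, Right); (M, Left).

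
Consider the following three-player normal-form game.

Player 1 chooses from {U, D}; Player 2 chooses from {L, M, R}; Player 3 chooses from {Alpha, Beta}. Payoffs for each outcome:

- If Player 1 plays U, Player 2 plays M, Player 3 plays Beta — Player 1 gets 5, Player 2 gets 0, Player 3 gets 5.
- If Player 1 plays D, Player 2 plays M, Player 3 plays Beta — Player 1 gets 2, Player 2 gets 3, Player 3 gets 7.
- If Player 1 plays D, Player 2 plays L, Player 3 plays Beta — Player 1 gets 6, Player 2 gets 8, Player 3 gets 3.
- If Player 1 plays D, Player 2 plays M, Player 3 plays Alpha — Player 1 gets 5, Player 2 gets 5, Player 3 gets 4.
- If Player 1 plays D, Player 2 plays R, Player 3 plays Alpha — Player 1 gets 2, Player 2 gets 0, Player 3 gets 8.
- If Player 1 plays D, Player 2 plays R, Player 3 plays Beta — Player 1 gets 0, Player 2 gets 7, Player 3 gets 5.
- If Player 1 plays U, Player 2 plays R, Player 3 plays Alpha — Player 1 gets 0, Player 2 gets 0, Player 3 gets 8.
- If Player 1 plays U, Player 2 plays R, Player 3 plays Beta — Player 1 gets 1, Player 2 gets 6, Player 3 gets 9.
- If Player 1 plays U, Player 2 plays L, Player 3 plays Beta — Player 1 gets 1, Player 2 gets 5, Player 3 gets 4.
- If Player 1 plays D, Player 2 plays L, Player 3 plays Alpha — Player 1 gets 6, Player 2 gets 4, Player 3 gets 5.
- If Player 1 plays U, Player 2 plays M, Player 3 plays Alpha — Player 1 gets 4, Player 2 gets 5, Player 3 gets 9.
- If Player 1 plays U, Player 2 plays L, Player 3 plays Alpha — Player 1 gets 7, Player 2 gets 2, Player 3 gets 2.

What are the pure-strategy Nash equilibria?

Mark each player's best response to every combination of opponents' strategies; a profile where every player is best-responding is a pure Nash equilibrium.
Player 1 against (L, Alpha): payoffs 7, 6 → best response U.
Player 1 against (L, Beta): payoffs 1, 6 → best response D.
Player 1 against (M, Alpha): payoffs 4, 5 → best response D.
Player 1 against (M, Beta): payoffs 5, 2 → best response U.
Player 1 against (R, Alpha): payoffs 0, 2 → best response D.
Player 1 against (R, Beta): payoffs 1, 0 → best response U.
Player 2 against (U, Alpha): payoffs 2, 5, 0 → best response M.
Player 2 against (U, Beta): payoffs 5, 0, 6 → best response R.
Player 2 against (D, Alpha): payoffs 4, 5, 0 → best response M.
Player 2 against (D, Beta): payoffs 8, 3, 7 → best response L.
Player 3 against (U, L): payoffs 2, 4 → best response Beta.
Player 3 against (U, M): payoffs 9, 5 → best response Alpha.
Player 3 against (U, R): payoffs 8, 9 → best response Beta.
Player 3 against (D, L): payoffs 5, 3 → best response Alpha.
Player 3 against (D, M): payoffs 4, 7 → best response Beta.
Player 3 against (D, R): payoffs 8, 5 → best response Alpha.
Mutual best responses: (U, R, Beta).

(U, R, Beta)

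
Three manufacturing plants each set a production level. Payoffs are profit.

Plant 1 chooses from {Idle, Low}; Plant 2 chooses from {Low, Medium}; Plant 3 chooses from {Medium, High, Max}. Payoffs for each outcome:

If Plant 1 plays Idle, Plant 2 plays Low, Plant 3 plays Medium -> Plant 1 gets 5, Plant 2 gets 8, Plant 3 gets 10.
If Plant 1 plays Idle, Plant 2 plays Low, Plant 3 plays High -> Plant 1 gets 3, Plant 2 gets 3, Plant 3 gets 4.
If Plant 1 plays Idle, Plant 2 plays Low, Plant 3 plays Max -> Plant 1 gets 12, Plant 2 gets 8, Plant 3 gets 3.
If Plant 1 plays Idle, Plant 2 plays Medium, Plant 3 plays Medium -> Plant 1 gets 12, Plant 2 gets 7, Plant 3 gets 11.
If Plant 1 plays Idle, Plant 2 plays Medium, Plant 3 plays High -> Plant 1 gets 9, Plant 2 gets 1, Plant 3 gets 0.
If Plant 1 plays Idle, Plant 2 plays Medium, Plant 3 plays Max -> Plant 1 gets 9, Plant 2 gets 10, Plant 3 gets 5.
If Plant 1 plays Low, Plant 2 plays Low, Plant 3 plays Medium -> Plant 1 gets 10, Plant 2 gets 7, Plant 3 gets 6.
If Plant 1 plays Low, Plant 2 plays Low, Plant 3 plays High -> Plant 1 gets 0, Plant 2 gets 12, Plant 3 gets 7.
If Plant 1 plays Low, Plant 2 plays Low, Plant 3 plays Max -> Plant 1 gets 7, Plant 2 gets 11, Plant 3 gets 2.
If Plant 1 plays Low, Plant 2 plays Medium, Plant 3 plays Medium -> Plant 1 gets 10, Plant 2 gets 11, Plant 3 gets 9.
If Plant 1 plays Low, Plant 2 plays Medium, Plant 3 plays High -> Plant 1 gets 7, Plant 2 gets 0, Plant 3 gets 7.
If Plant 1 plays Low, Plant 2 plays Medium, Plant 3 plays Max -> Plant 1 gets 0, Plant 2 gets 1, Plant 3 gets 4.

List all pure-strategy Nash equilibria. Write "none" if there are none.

(Idle, Low, Medium): Plant 1 can switch to Low (5 → 10). Not NE.
(Idle, Low, High): Plant 3 can switch to Medium (4 → 10). Not NE.
(Idle, Low, Max): Plant 2 can switch to Medium (8 → 10). Not NE.
(Idle, Medium, Medium): Plant 2 can switch to Low (7 → 8). Not NE.
(Idle, Medium, High): Plant 2 can switch to Low (1 → 3). Not NE.
(Idle, Medium, Max): Plant 3 can switch to Medium (5 → 11). Not NE.
(Low, Low, Medium): Plant 2 can switch to Medium (7 → 11). Not NE.
(Low, Low, High): Plant 1 can switch to Idle (0 → 3). Not NE.
(The remaining 4 profiles each have a profitable deviation by the same check.)

There is no pure-strategy Nash equilibrium.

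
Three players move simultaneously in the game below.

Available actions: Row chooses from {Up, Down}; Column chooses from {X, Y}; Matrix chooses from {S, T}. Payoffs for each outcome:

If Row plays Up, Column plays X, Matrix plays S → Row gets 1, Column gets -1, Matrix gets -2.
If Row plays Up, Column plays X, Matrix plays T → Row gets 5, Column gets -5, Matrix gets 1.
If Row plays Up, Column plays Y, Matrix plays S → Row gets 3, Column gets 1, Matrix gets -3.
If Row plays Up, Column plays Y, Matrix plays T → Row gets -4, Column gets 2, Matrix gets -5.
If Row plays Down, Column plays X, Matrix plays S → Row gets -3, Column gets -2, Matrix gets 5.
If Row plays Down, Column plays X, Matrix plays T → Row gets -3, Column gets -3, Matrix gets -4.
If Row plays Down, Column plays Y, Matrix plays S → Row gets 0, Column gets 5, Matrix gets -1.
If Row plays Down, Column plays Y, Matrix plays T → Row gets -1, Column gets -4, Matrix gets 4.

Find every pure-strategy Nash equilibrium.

Pure NE: (Up, Y, S)

(Up, X, S): Column can switch to Y (-1 → 1). Not NE.
(Up, X, T): Column can switch to Y (-5 → 2). Not NE.
(Up, Y, S): Row gets 3, best alternative 0; Column gets 1, best alternative -1; Matrix gets -3, best alternative -5. No profitable deviation — NE.
(Up, Y, T): Row can switch to Down (-4 → -1). Not NE.
(Down, X, S): Row can switch to Up (-3 → 1). Not NE.
(Down, X, T): Row can switch to Up (-3 → 5). Not NE.
(Down, Y, S): Row can switch to Up (0 → 3). Not NE.
(Down, Y, T): Column can switch to X (-4 → -3). Not NE.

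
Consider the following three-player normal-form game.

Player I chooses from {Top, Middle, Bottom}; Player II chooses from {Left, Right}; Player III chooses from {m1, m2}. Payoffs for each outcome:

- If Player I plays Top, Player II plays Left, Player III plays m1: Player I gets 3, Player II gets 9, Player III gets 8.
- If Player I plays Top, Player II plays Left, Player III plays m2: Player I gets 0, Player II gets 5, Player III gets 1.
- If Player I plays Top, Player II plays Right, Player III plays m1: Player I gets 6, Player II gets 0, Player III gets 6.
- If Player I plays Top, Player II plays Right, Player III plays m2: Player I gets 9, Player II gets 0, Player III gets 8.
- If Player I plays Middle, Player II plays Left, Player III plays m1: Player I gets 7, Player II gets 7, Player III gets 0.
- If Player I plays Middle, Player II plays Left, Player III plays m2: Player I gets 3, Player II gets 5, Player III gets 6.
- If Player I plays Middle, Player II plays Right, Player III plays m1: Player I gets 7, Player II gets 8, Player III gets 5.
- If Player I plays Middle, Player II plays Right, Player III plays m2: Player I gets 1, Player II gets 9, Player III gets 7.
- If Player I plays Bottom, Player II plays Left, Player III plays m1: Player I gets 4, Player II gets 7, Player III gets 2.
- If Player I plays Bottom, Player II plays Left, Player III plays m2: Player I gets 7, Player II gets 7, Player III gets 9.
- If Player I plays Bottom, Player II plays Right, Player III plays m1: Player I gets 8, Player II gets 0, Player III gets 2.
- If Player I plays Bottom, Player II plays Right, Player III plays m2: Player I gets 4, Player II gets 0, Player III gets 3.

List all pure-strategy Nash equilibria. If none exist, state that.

Player I against (Left, m1): payoffs 3, 7, 4 → best response Middle.
Player I against (Left, m2): payoffs 0, 3, 7 → best response Bottom.
Player I against (Right, m1): payoffs 6, 7, 8 → best response Bottom.
Player I against (Right, m2): payoffs 9, 1, 4 → best response Top.
Player II against (Top, m1): payoffs 9, 0 → best response Left.
Player II against (Top, m2): payoffs 5, 0 → best response Left.
Player II against (Middle, m1): payoffs 7, 8 → best response Right.
Player II against (Middle, m2): payoffs 5, 9 → best response Right.
Player II against (Bottom, m1): payoffs 7, 0 → best response Left.
Player II against (Bottom, m2): payoffs 7, 0 → best response Left.
Player III against (Top, Left): payoffs 8, 1 → best response m1.
Player III against (Top, Right): payoffs 6, 8 → best response m2.
Player III against (Middle, Left): payoffs 0, 6 → best response m2.
Player III against (Middle, Right): payoffs 5, 7 → best response m2.
Player III against (Bottom, Left): payoffs 2, 9 → best response m2.
Player III against (Bottom, Right): payoffs 2, 3 → best response m2.
Mutual best responses: (Bottom, Left, m2).

The unique pure-strategy Nash equilibrium is (Bottom, Left, m2).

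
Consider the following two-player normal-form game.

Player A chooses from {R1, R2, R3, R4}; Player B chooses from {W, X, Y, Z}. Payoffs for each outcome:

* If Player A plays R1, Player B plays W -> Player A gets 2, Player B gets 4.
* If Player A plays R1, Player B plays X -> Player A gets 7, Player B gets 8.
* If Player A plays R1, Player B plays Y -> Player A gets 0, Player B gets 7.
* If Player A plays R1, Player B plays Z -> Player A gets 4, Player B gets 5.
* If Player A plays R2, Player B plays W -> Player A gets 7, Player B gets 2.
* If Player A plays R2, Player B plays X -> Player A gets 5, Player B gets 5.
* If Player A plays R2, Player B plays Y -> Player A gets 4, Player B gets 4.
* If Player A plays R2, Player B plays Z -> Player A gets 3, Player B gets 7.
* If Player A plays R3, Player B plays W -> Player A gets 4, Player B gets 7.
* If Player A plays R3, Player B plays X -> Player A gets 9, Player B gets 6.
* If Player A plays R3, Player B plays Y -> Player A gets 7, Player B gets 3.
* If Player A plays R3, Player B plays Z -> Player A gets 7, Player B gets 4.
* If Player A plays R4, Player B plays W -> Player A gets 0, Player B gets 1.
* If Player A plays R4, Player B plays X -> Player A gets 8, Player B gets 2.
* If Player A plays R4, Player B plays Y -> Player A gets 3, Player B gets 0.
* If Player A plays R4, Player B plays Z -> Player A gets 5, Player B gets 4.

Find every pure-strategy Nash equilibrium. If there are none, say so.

No pure-strategy Nash equilibrium.

Player A against W: payoffs 2, 7, 4, 0 → best response R2.
Player A against X: payoffs 7, 5, 9, 8 → best response R3.
Player A against Y: payoffs 0, 4, 7, 3 → best response R3.
Player A against Z: payoffs 4, 3, 7, 5 → best response R3.
Player B against R1: payoffs 4, 8, 7, 5 → best response X.
Player B against R2: payoffs 2, 5, 4, 7 → best response Z.
Player B against R3: payoffs 7, 6, 3, 4 → best response W.
Player B against R4: payoffs 1, 2, 0, 4 → best response Z.
No profile is a mutual best response for all players.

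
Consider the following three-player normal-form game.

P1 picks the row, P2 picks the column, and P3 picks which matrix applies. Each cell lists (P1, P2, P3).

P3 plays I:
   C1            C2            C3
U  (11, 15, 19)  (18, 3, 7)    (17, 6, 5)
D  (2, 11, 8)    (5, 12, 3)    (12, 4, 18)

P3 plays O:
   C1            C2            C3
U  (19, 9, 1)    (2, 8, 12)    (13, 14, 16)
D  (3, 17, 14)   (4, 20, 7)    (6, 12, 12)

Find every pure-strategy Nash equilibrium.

For each player, find the best response to each opponent profile; mutual best responses are the pure NE.
P1 against (C1, I): payoffs 11, 2 → best response U.
P1 against (C1, O): payoffs 19, 3 → best response U.
P1 against (C2, I): payoffs 18, 5 → best response U.
P1 against (C2, O): payoffs 2, 4 → best response D.
P1 against (C3, I): payoffs 17, 12 → best response U.
P1 against (C3, O): payoffs 13, 6 → best response U.
P2 against (U, I): payoffs 15, 3, 6 → best response C1.
P2 against (U, O): payoffs 9, 8, 14 → best response C3.
P2 against (D, I): payoffs 11, 12, 4 → best response C2.
P2 against (D, O): payoffs 17, 20, 12 → best response C2.
P3 against (U, C1): payoffs 19, 1 → best response I.
P3 against (U, C2): payoffs 7, 12 → best response O.
P3 against (U, C3): payoffs 5, 16 → best response O.
P3 against (D, C1): payoffs 8, 14 → best response O.
P3 against (D, C2): payoffs 3, 7 → best response O.
P3 against (D, C3): payoffs 18, 12 → best response I.
Mutual best responses: (U, C1, I); (U, C3, O); (D, C2, O).

Pure-strategy Nash equilibria: (U, C1, I); (U, C3, O); (D, C2, O)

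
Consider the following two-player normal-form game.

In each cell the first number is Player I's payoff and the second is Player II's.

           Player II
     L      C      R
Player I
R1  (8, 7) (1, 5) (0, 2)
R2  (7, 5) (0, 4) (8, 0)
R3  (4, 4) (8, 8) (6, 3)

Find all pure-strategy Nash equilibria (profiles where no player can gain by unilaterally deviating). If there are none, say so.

The pure Nash equilibria are (R1, L); (R3, C).

Player I against L: payoffs 8, 7, 4 → best response R1.
Player I against C: payoffs 1, 0, 8 → best response R3.
Player I against R: payoffs 0, 8, 6 → best response R2.
Player II against R1: payoffs 7, 5, 2 → best response L.
Player II against R2: payoffs 5, 4, 0 → best response L.
Player II against R3: payoffs 4, 8, 3 → best response C.
Mutual best responses: (R1, L); (R3, C).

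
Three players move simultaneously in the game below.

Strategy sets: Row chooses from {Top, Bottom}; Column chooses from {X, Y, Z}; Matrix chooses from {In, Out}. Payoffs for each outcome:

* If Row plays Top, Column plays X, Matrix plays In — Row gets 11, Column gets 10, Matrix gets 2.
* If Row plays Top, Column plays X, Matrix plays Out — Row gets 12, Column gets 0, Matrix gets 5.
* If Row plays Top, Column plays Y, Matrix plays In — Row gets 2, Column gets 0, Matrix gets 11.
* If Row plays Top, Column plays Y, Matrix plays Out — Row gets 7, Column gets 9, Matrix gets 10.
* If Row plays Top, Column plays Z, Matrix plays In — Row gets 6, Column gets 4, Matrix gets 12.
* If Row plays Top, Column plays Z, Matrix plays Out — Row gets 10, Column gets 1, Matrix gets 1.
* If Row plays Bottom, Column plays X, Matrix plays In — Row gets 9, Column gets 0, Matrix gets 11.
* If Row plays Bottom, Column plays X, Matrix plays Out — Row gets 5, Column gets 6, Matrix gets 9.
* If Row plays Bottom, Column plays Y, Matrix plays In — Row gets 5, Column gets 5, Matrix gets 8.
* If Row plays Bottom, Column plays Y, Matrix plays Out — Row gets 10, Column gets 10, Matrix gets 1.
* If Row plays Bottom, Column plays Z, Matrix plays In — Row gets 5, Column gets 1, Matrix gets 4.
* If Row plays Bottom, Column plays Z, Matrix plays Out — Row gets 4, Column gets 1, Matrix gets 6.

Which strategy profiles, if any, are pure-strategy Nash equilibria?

Row against (X, In): payoffs 11, 9 → best response Top.
Row against (X, Out): payoffs 12, 5 → best response Top.
Row against (Y, In): payoffs 2, 5 → best response Bottom.
Row against (Y, Out): payoffs 7, 10 → best response Bottom.
Row against (Z, In): payoffs 6, 5 → best response Top.
Row against (Z, Out): payoffs 10, 4 → best response Top.
Column against (Top, In): payoffs 10, 0, 4 → best response X.
Column against (Top, Out): payoffs 0, 9, 1 → best response Y.
Column against (Bottom, In): payoffs 0, 5, 1 → best response Y.
Column against (Bottom, Out): payoffs 6, 10, 1 → best response Y.
Matrix against (Top, X): payoffs 2, 5 → best response Out.
Matrix against (Top, Y): payoffs 11, 10 → best response In.
Matrix against (Top, Z): payoffs 12, 1 → best response In.
Matrix against (Bottom, X): payoffs 11, 9 → best response In.
Matrix against (Bottom, Y): payoffs 8, 1 → best response In.
Matrix against (Bottom, Z): payoffs 4, 6 → best response Out.
Mutual best responses: (Bottom, Y, In).

The unique pure-strategy Nash equilibrium is (Bottom, Y, In).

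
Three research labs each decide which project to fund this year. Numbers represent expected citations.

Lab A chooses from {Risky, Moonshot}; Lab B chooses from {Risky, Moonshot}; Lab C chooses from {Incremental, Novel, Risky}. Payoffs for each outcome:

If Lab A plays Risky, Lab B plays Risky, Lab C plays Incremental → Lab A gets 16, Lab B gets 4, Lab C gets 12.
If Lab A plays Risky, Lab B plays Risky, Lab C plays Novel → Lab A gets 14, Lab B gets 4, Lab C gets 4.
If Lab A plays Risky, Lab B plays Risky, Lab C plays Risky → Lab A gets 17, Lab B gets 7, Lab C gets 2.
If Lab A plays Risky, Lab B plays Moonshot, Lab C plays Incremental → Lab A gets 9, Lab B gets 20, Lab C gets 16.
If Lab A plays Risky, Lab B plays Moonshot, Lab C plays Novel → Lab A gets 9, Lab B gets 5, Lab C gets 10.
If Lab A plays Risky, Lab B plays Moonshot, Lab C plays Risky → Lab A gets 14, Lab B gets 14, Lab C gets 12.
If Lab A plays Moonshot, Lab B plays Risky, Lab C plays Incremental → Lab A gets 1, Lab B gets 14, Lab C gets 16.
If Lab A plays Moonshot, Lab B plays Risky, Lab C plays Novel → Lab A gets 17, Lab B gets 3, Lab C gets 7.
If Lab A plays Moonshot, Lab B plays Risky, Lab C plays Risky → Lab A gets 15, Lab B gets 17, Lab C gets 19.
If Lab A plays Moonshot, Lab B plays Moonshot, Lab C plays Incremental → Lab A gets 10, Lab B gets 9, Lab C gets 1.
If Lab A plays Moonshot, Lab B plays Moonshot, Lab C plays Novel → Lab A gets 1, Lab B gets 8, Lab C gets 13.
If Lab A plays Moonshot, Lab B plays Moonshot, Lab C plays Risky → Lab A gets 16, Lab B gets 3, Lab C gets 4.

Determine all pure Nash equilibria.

Lab A against (Risky, Incremental): payoffs 16, 1 → best response Risky.
Lab A against (Risky, Novel): payoffs 14, 17 → best response Moonshot.
Lab A against (Risky, Risky): payoffs 17, 15 → best response Risky.
Lab A against (Moonshot, Incremental): payoffs 9, 10 → best response Moonshot.
Lab A against (Moonshot, Novel): payoffs 9, 1 → best response Risky.
Lab A against (Moonshot, Risky): payoffs 14, 16 → best response Moonshot.
Lab B against (Risky, Incremental): payoffs 4, 20 → best response Moonshot.
Lab B against (Risky, Novel): payoffs 4, 5 → best response Moonshot.
Lab B against (Risky, Risky): payoffs 7, 14 → best response Moonshot.
Lab B against (Moonshot, Incremental): payoffs 14, 9 → best response Risky.
Lab B against (Moonshot, Novel): payoffs 3, 8 → best response Moonshot.
Lab B against (Moonshot, Risky): payoffs 17, 3 → best response Risky.
Lab C against (Risky, Risky): payoffs 12, 4, 2 → best response Incremental.
Lab C against (Risky, Moonshot): payoffs 16, 10, 12 → best response Incremental.
Lab C against (Moonshot, Risky): payoffs 16, 7, 19 → best response Risky.
Lab C against (Moonshot, Moonshot): payoffs 1, 13, 4 → best response Novel.
No profile is a mutual best response for all players.

There is no pure-strategy Nash equilibrium.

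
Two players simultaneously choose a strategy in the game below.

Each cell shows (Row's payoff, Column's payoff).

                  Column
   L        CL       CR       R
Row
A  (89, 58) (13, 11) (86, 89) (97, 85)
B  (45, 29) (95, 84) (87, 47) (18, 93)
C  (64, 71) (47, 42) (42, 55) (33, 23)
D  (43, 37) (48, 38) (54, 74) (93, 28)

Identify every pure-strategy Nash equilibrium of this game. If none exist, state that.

This game has no pure Nash equilibrium.

(A, L): Column can switch to CR (58 → 89). Not NE.
(A, CL): Row can switch to B (13 → 95). Not NE.
(A, CR): Row can switch to B (86 → 87). Not NE.
(A, R): Column can switch to CR (85 → 89). Not NE.
(B, L): Row can switch to A (45 → 89). Not NE.
(B, CL): Column can switch to R (84 → 93). Not NE.
(B, CR): Column can switch to CL (47 → 84). Not NE.
(B, R): Row can switch to A (18 → 97). Not NE.
(C, L): Row can switch to A (64 → 89). Not NE.
(C, CL): Row can switch to B (47 → 95). Not NE.
(C, CR): Row can switch to A (42 → 86). Not NE.
(C, R): Row can switch to A (33 → 97). Not NE.
(The remaining 4 profiles each have a profitable deviation by the same check.)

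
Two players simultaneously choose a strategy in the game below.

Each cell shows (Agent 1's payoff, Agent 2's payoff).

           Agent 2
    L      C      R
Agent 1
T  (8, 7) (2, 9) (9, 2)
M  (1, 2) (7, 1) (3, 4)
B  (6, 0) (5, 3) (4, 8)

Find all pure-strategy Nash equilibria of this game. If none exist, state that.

(T, L): Agent 2 can switch to C (7 → 9). Not NE.
(T, C): Agent 1 can switch to M (2 → 7). Not NE.
(T, R): Agent 2 can switch to L (2 → 7). Not NE.
(M, L): Agent 1 can switch to T (1 → 8). Not NE.
(M, C): Agent 2 can switch to L (1 → 2). Not NE.
(M, R): Agent 1 can switch to T (3 → 9). Not NE.
(B, L): Agent 1 can switch to T (6 → 8). Not NE.
(B, C): Agent 1 can switch to M (5 → 7). Not NE.
(B, R): Agent 1 can switch to T (4 → 9). Not NE.

This game has no pure Nash equilibrium.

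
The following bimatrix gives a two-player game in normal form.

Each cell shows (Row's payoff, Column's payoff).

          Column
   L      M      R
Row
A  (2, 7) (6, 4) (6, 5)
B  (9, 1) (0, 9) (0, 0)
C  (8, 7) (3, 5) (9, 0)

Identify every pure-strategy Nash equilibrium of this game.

(A, L): Row can switch to B (2 → 9). Not NE.
(A, M): Column can switch to L (4 → 7). Not NE.
(A, R): Row can switch to C (6 → 9). Not NE.
(B, L): Column can switch to M (1 → 9). Not NE.
(B, M): Row can switch to A (0 → 6). Not NE.
(B, R): Row can switch to A (0 → 6). Not NE.
(C, L): Row can switch to B (8 → 9). Not NE.
(C, M): Row can switch to A (3 → 6). Not NE.
(The remaining 1 profile has a profitable deviation by the same check.)

none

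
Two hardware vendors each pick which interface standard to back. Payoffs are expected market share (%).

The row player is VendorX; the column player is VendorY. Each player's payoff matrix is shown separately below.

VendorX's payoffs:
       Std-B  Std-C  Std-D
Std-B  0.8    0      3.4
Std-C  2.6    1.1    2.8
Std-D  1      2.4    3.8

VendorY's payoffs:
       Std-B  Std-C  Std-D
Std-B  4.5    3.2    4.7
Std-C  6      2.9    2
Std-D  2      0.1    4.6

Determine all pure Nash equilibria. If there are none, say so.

(Std-B, Std-B): VendorX can switch to Std-C (0.8 → 2.6). Not NE.
(Std-B, Std-C): VendorX can switch to Std-C (0 → 1.1). Not NE.
(Std-B, Std-D): VendorX can switch to Std-D (3.4 → 3.8). Not NE.
(Std-C, Std-B): VendorX gets 2.6, best alternative 1; VendorY gets 6, best alternative 2.9. No profitable deviation — NE.
(Std-C, Std-C): VendorX can switch to Std-D (1.1 → 2.4). Not NE.
(Std-C, Std-D): VendorX can switch to Std-B (2.8 → 3.4). Not NE.
(Std-D, Std-B): VendorX can switch to Std-C (1 → 2.6). Not NE.
(Std-D, Std-C): VendorY can switch to Std-B (0.1 → 2). Not NE.
(Std-D, Std-D): VendorX gets 3.8, best alternative 3.4; VendorY gets 4.6, best alternative 2. No profitable deviation — NE.

The pure Nash equilibria are (Std-C, Std-B) and (Std-D, Std-D).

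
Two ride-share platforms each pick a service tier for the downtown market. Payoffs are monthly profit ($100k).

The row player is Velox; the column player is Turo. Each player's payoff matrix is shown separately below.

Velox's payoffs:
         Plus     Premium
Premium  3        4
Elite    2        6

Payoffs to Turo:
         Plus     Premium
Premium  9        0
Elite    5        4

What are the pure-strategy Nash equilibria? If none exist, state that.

(Premium, Plus): Velox gets 3, best alternative 2; Turo gets 9, best alternative 0. No profitable deviation — NE.
(Premium, Premium): Velox can switch to Elite (4 → 6). Not NE.
(Elite, Plus): Velox can switch to Premium (2 → 3). Not NE.
(Elite, Premium): Turo can switch to Plus (4 → 5). Not NE.

The unique pure-strategy Nash equilibrium is (Premium, Plus).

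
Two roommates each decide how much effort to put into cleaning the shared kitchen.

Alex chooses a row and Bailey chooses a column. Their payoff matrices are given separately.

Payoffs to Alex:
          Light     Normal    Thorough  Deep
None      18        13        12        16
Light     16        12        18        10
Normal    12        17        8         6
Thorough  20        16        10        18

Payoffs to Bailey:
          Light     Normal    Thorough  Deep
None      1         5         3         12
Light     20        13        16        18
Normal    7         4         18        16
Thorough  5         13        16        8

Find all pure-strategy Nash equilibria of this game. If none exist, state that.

Alex against Light: payoffs 18, 16, 12, 20 → best response Thorough.
Alex against Normal: payoffs 13, 12, 17, 16 → best response Normal.
Alex against Thorough: payoffs 12, 18, 8, 10 → best response Light.
Alex against Deep: payoffs 16, 10, 6, 18 → best response Thorough.
Bailey against None: payoffs 1, 5, 3, 12 → best response Deep.
Bailey against Light: payoffs 20, 13, 16, 18 → best response Light.
Bailey against Normal: payoffs 7, 4, 18, 16 → best response Thorough.
Bailey against Thorough: payoffs 5, 13, 16, 8 → best response Thorough.
No profile is a mutual best response for all players.

none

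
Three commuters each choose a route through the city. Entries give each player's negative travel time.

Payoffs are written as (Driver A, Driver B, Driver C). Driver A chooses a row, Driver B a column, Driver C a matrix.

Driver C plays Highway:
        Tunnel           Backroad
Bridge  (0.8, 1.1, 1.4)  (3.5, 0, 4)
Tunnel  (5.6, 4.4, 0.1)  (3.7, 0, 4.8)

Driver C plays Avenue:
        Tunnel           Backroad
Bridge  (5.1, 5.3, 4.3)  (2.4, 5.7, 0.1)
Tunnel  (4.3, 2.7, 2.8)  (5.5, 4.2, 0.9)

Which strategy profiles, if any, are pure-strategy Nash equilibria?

(Bridge, Tunnel, Highway): Driver A can switch to Tunnel (0.8 → 5.6). Not NE.
(Bridge, Tunnel, Avenue): Driver B can switch to Backroad (5.3 → 5.7). Not NE.
(Bridge, Backroad, Highway): Driver A can switch to Tunnel (3.5 → 3.7). Not NE.
(Bridge, Backroad, Avenue): Driver A can switch to Tunnel (2.4 → 5.5). Not NE.
(Tunnel, Tunnel, Highway): Driver C can switch to Avenue (0.1 → 2.8). Not NE.
(Tunnel, Tunnel, Avenue): Driver A can switch to Bridge (4.3 → 5.1). Not NE.
(The remaining 2 profiles each have a profitable deviation by the same check.)

No pure-strategy Nash equilibrium.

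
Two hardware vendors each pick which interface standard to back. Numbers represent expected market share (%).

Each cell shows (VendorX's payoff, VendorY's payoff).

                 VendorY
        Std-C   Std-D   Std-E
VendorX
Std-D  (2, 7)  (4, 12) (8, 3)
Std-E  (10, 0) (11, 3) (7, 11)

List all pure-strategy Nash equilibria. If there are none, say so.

No pure-strategy Nash equilibrium.

(Std-D, Std-C): VendorX can switch to Std-E (2 → 10). Not NE.
(Std-D, Std-D): VendorX can switch to Std-E (4 → 11). Not NE.
(Std-D, Std-E): VendorY can switch to Std-C (3 → 7). Not NE.
(Std-E, Std-C): VendorY can switch to Std-D (0 → 3). Not NE.
(Std-E, Std-D): VendorY can switch to Std-E (3 → 11). Not NE.
(Std-E, Std-E): VendorX can switch to Std-D (7 → 8). Not NE.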